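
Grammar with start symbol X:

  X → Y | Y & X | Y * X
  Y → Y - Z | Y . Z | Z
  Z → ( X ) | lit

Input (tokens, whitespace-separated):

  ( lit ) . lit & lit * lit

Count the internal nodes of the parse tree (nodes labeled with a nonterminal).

14

[X [Y [Y [Z ( [X [Y [Z lit]]] )]] . [Z lit]] & [X [Y [Z lit]] * [X [Y [Z lit]]]]]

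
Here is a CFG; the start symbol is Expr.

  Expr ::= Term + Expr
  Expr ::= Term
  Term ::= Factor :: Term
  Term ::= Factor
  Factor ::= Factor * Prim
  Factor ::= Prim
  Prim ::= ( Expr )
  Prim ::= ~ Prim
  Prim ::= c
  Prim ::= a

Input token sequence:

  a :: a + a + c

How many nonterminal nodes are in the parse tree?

15

[Expr [Term [Factor [Prim a]] :: [Term [Factor [Prim a]]]] + [Expr [Term [Factor [Prim a]]] + [Expr [Term [Factor [Prim c]]]]]]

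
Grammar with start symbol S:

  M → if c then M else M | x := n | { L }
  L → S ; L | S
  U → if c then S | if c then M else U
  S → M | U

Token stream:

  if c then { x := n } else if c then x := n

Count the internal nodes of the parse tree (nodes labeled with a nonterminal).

[S [U if c then [M { [L [S [M x := n]]] }] else [U if c then [S [M x := n]]]]]

9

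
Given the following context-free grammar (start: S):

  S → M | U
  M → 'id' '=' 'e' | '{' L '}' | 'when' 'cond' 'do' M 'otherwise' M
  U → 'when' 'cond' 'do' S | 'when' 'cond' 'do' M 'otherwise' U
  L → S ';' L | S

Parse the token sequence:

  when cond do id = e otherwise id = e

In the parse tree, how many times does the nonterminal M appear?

3

[S [M when cond do [M id = e] otherwise [M id = e]]]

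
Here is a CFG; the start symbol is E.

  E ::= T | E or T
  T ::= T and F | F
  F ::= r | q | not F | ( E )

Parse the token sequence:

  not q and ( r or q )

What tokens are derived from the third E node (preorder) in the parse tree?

[E [T [T [F not [F q]]] and [F ( [E [E [T [F r]]] or [T [F q]]] )]]]

r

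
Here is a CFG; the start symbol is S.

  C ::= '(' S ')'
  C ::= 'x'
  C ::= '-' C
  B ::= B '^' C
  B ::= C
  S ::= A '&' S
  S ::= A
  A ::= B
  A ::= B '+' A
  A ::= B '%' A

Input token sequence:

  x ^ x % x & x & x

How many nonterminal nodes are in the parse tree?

[S [A [B [B [C x]] ^ [C x]] % [A [B [C x]]]] & [S [A [B [C x]]] & [S [A [B [C x]]]]]]

17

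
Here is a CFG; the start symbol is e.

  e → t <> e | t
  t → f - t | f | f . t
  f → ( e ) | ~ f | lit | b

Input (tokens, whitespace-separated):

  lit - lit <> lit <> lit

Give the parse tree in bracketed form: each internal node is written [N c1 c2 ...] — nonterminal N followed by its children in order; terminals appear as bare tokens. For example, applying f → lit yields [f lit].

[e [t [f lit] - [t [f lit]]] <> [e [t [f lit]] <> [e [t [f lit]]]]]

e
t <> e
f - t <> e
lit - t <> e
lit - f <> e
lit - lit <> e
lit - lit <> t <> e
lit - lit <> f <> e
lit - lit <> lit <> e
lit - lit <> lit <> t
lit - lit <> lit <> f
lit - lit <> lit <> lit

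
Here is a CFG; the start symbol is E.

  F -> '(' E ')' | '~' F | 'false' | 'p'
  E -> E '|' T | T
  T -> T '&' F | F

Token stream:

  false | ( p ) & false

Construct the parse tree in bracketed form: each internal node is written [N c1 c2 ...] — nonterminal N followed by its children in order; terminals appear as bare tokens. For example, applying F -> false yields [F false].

E
E | T
T | T
F | T
false | T
false | T & F
false | F & F
false | ( E ) & F
false | ( T ) & F
false | ( F ) & F
false | ( p ) & F
false | ( p ) & false

[E [E [T [F false]]] | [T [T [F ( [E [T [F p]]] )]] & [F false]]]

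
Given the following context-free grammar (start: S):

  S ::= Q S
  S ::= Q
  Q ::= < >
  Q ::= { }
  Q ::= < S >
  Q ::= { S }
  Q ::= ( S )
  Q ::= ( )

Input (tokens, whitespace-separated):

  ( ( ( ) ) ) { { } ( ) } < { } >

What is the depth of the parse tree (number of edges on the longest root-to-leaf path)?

6

[S [Q ( [S [Q ( [S [Q ( )]] )]] )] [S [Q { [S [Q { }] [S [Q ( )]]] }] [S [Q < [S [Q { }]] >]]]]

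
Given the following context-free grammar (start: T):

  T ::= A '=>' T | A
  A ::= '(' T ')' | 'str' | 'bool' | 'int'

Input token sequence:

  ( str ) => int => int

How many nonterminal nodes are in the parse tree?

8

[T [A ( [T [A str]] )] => [T [A int] => [T [A int]]]]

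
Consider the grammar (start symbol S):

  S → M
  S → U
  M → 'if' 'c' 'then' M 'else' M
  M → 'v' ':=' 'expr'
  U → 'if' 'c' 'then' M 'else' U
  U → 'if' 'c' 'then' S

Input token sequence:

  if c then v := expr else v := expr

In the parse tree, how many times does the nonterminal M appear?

[S [M if c then [M v := expr] else [M v := expr]]]

3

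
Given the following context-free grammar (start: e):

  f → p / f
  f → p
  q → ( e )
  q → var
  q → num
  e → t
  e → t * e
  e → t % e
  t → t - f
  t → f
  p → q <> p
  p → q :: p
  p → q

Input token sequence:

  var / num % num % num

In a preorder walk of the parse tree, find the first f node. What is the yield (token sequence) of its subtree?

var / num

[e [t [f [p [q var]] / [f [p [q num]]]]] % [e [t [f [p [q num]]]] % [e [t [f [p [q num]]]]]]]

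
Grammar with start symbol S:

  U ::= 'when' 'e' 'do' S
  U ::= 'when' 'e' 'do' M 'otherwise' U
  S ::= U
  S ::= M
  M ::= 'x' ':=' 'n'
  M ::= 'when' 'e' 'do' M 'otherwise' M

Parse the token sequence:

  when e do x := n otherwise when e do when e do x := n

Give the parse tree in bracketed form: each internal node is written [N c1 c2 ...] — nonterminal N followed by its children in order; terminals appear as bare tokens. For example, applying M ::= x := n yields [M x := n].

S
U
when e do M otherwise U
when e do x := n otherwise U
when e do x := n otherwise when e do S
when e do x := n otherwise when e do U
when e do x := n otherwise when e do when e do S
when e do x := n otherwise when e do when e do M
when e do x := n otherwise when e do when e do x := n

[S [U when e do [M x := n] otherwise [U when e do [S [U when e do [S [M x := n]]]]]]]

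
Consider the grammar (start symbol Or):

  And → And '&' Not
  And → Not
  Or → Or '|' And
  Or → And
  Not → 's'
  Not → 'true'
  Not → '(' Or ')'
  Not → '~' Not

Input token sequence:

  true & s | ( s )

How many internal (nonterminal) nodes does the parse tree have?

11

[Or [Or [And [And [Not true]] & [Not s]]] | [And [Not ( [Or [And [Not s]]] )]]]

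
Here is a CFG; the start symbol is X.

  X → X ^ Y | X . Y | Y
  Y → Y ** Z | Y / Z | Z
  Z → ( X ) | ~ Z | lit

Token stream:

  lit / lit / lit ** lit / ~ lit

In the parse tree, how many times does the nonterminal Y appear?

5

[X [Y [Y [Y [Y [Y [Z lit]] / [Z lit]] / [Z lit]] ** [Z lit]] / [Z ~ [Z lit]]]]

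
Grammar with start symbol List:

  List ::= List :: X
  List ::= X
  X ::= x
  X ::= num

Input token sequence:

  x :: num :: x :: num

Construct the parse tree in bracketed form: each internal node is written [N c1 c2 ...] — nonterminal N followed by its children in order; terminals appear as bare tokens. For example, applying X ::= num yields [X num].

List
List :: X
List :: X :: X
List :: X :: X :: X
X :: X :: X :: X
x :: X :: X :: X
x :: num :: X :: X
x :: num :: x :: X
x :: num :: x :: num

[List [List [List [List [X x]] :: [X num]] :: [X x]] :: [X num]]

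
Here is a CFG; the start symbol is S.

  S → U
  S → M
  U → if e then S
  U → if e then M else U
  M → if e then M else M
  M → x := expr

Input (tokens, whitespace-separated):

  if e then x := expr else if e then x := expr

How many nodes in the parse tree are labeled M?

2

[S [U if e then [M x := expr] else [U if e then [S [M x := expr]]]]]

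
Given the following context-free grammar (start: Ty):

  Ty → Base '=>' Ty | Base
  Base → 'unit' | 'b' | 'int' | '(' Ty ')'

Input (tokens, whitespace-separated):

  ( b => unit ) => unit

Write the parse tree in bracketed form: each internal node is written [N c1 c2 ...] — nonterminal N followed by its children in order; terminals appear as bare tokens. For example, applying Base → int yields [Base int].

[Ty [Base ( [Ty [Base b] => [Ty [Base unit]]] )] => [Ty [Base unit]]]

Ty
Base => Ty
( Ty ) => Ty
( Base => Ty ) => Ty
( b => Ty ) => Ty
( b => Base ) => Ty
( b => unit ) => Ty
( b => unit ) => Base
( b => unit ) => unit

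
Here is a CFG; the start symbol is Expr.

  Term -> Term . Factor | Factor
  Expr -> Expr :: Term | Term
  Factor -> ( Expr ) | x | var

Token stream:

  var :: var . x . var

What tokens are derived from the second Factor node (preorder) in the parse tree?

[Expr [Expr [Term [Factor var]]] :: [Term [Term [Term [Factor var]] . [Factor x]] . [Factor var]]]

var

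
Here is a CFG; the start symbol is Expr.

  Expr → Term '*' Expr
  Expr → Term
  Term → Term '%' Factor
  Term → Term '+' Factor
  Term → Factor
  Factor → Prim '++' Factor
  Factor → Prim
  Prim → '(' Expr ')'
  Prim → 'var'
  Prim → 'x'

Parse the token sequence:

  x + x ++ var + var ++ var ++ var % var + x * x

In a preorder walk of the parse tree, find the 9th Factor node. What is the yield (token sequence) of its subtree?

x

[Expr [Term [Term [Term [Term [Term [Factor [Prim x]]] + [Factor [Prim x] ++ [Factor [Prim var]]]] + [Factor [Prim var] ++ [Factor [Prim var] ++ [Factor [Prim var]]]]] % [Factor [Prim var]]] + [Factor [Prim x]]] * [Expr [Term [Factor [Prim x]]]]]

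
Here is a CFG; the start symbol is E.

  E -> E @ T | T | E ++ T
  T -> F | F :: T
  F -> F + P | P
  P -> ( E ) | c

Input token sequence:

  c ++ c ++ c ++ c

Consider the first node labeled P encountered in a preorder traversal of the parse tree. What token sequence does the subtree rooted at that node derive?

[E [E [E [E [T [F [P c]]]] ++ [T [F [P c]]]] ++ [T [F [P c]]]] ++ [T [F [P c]]]]

c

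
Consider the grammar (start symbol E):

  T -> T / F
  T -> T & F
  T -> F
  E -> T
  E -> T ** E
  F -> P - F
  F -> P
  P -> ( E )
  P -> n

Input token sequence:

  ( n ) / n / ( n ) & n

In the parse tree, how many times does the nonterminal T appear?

6

[E [T [T [T [T [F [P ( [E [T [F [P n]]]] )]]] / [F [P n]]] / [F [P ( [E [T [F [P n]]]] )]]] & [F [P n]]]]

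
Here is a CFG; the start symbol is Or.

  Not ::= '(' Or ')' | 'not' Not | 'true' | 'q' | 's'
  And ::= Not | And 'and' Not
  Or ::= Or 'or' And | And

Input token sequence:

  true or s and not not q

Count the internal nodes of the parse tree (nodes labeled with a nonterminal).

[Or [Or [And [Not true]]] or [And [And [Not s]] and [Not not [Not not [Not q]]]]]

10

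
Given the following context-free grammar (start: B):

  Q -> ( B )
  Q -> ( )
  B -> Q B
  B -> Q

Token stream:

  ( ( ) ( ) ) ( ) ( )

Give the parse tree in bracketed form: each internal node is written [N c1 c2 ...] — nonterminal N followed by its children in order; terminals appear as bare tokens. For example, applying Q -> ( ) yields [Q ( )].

[B [Q ( [B [Q ( )] [B [Q ( )]]] )] [B [Q ( )] [B [Q ( )]]]]

B
Q B
( B ) B
( Q B ) B
( ( ) B ) B
( ( ) Q ) B
( ( ) ( ) ) B
( ( ) ( ) ) Q B
( ( ) ( ) ) ( ) B
( ( ) ( ) ) ( ) Q
( ( ) ( ) ) ( ) ( )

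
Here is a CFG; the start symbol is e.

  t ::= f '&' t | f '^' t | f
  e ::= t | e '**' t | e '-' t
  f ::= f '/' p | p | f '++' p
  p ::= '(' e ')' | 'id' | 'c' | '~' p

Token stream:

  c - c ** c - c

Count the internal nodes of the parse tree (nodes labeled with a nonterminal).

16

[e [e [e [e [t [f [p c]]]] - [t [f [p c]]]] ** [t [f [p c]]]] - [t [f [p c]]]]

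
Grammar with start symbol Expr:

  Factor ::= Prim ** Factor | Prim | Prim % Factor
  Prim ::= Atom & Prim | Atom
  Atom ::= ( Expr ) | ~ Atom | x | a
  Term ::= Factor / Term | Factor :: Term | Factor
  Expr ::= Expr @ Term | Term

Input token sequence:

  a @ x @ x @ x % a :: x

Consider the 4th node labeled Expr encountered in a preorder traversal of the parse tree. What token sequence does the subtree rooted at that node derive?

a

[Expr [Expr [Expr [Expr [Term [Factor [Prim [Atom a]]]]] @ [Term [Factor [Prim [Atom x]]]]] @ [Term [Factor [Prim [Atom x]]]]] @ [Term [Factor [Prim [Atom x]] % [Factor [Prim [Atom a]]]] :: [Term [Factor [Prim [Atom x]]]]]]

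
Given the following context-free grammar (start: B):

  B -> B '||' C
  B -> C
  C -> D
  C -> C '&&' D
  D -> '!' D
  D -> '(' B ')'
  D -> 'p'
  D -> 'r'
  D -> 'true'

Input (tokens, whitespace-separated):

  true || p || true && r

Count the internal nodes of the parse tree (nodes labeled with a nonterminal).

[B [B [B [C [D true]]] || [C [D p]]] || [C [C [D true]] && [D r]]]

11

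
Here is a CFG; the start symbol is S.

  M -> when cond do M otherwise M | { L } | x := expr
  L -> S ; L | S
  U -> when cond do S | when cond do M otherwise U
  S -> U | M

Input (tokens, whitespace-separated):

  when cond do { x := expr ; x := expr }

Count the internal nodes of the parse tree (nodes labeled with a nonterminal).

[S [U when cond do [S [M { [L [S [M x := expr]] ; [L [S [M x := expr]]]] }]]]]

10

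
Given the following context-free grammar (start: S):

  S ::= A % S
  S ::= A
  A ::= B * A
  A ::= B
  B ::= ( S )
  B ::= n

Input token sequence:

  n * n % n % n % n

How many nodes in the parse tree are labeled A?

5

[S [A [B n] * [A [B n]]] % [S [A [B n]] % [S [A [B n]] % [S [A [B n]]]]]]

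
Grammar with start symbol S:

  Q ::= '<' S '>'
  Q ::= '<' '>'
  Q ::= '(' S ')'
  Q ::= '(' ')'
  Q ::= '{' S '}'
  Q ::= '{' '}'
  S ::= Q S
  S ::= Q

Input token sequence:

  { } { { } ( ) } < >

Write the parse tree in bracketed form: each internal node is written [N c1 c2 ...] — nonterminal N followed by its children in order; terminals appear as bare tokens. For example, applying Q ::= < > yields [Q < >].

[S [Q { }] [S [Q { [S [Q { }] [S [Q ( )]]] }] [S [Q < >]]]]

S
Q S
{ } S
{ } Q S
{ } { S } S
{ } { Q S } S
{ } { { } S } S
{ } { { } Q } S
{ } { { } ( ) } S
{ } { { } ( ) } Q
{ } { { } ( ) } < >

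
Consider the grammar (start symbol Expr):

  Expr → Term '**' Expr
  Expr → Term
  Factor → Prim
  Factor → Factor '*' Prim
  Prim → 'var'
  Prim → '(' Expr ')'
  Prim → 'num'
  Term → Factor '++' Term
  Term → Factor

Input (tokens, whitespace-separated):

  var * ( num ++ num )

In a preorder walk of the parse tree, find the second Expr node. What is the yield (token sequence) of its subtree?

[Expr [Term [Factor [Factor [Prim var]] * [Prim ( [Expr [Term [Factor [Prim num]] ++ [Term [Factor [Prim num]]]]] )]]]]

num ++ num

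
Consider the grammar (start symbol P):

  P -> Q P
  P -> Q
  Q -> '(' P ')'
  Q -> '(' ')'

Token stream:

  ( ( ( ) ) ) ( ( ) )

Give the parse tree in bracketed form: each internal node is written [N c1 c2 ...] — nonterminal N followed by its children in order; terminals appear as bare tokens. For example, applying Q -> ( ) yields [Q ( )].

[P [Q ( [P [Q ( [P [Q ( )]] )]] )] [P [Q ( [P [Q ( )]] )]]]

P
Q P
( P ) P
( Q ) P
( ( P ) ) P
( ( Q ) ) P
( ( ( ) ) ) P
( ( ( ) ) ) Q
( ( ( ) ) ) ( P )
( ( ( ) ) ) ( Q )
( ( ( ) ) ) ( ( ) )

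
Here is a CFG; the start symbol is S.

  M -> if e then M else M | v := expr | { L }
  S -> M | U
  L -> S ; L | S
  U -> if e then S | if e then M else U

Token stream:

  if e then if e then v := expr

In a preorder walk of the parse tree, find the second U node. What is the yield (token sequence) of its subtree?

[S [U if e then [S [U if e then [S [M v := expr]]]]]]

if e then v := expr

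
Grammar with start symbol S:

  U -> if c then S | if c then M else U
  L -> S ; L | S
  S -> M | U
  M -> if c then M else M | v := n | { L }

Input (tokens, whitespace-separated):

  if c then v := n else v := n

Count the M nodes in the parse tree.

[S [M if c then [M v := n] else [M v := n]]]

3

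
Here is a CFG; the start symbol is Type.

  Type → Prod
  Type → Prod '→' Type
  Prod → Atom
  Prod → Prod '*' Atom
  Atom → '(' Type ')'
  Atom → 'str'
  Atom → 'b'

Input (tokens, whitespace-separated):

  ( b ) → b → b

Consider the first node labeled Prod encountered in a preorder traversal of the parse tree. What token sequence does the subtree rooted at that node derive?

( b )

[Type [Prod [Atom ( [Type [Prod [Atom b]]] )]] → [Type [Prod [Atom b]] → [Type [Prod [Atom b]]]]]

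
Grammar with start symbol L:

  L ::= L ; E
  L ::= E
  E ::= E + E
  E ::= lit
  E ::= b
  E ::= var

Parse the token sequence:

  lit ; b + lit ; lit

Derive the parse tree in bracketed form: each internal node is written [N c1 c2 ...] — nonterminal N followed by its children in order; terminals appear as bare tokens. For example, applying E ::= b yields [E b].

L
L ; E
L ; E ; E
E ; E ; E
lit ; E ; E
lit ; E + E ; E
lit ; b + E ; E
lit ; b + lit ; E
lit ; b + lit ; lit

[L [L [L [E lit]] ; [E [E b] + [E lit]]] ; [E lit]]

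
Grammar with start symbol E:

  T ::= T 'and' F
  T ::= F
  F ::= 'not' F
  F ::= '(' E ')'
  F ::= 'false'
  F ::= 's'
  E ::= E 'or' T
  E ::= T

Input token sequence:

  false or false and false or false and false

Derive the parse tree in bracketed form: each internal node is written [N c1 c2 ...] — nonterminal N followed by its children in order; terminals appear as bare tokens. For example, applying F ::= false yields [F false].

E
E or T
E or T or T
T or T or T
F or T or T
false or T or T
false or T and F or T
false or F and F or T
false or false and F or T
false or false and false or T
false or false and false or T and F
false or false and false or F and F
false or false and false or false and F
false or false and false or false and false

[E [E [E [T [F false]]] or [T [T [F false]] and [F false]]] or [T [T [F false]] and [F false]]]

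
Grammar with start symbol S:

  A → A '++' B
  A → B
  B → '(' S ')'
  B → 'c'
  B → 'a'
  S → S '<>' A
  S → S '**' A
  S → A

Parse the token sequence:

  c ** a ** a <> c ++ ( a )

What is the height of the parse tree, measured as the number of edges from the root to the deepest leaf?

[S [S [S [S [A [B c]]] ** [A [B a]]] ** [A [B a]]] <> [A [A [B c]] ++ [B ( [S [A [B a]]] )]]]

6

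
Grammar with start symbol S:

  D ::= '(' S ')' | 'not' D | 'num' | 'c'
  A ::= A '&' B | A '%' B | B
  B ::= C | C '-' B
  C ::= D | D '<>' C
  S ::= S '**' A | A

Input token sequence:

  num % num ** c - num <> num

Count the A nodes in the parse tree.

3

[S [S [A [A [B [C [D num]]]] % [B [C [D num]]]]] ** [A [B [C [D c]] - [B [C [D num] <> [C [D num]]]]]]]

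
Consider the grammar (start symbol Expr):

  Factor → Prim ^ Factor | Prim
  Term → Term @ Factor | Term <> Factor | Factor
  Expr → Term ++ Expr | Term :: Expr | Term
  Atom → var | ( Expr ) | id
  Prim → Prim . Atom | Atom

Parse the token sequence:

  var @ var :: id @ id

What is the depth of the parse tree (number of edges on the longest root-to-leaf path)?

7

[Expr [Term [Term [Factor [Prim [Atom var]]]] @ [Factor [Prim [Atom var]]]] :: [Expr [Term [Term [Factor [Prim [Atom id]]]] @ [Factor [Prim [Atom id]]]]]]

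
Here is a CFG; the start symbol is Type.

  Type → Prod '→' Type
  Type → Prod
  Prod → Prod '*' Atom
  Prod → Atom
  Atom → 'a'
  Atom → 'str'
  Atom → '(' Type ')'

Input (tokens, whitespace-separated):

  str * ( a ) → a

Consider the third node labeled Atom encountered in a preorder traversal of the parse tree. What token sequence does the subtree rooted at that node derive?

[Type [Prod [Prod [Atom str]] * [Atom ( [Type [Prod [Atom a]]] )]] → [Type [Prod [Atom a]]]]

a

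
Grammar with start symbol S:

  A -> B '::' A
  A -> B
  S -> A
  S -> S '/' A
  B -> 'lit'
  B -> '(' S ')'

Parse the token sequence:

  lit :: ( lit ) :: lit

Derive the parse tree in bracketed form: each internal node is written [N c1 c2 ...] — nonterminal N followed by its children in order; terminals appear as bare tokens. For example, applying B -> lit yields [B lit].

S
A
B :: A
lit :: A
lit :: B :: A
lit :: ( S ) :: A
lit :: ( A ) :: A
lit :: ( B ) :: A
lit :: ( lit ) :: A
lit :: ( lit ) :: B
lit :: ( lit ) :: lit

[S [A [B lit] :: [A [B ( [S [A [B lit]]] )] :: [A [B lit]]]]]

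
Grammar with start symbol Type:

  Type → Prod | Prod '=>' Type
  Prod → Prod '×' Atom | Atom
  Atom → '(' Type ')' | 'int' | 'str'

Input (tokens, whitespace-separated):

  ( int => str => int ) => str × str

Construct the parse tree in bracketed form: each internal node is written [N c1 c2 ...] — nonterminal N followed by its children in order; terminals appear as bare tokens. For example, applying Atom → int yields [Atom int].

Type
Prod => Type
Atom => Type
( Type ) => Type
( Prod => Type ) => Type
( Atom => Type ) => Type
( int => Type ) => Type
( int => Prod => Type ) => Type
( int => Atom => Type ) => Type
( int => str => Type ) => Type
( int => str => Prod ) => Type
( int => str => Atom ) => Type
( int => str => int ) => Type
( int => str => int ) => Prod
( int => str => int ) => Prod × Atom
( int => str => int ) => Atom × Atom
( int => str => int ) => str × Atom
( int => str => int ) => str × str

[Type [Prod [Atom ( [Type [Prod [Atom int]] => [Type [Prod [Atom str]] => [Type [Prod [Atom int]]]]] )]] => [Type [Prod [Prod [Atom str]] × [Atom str]]]]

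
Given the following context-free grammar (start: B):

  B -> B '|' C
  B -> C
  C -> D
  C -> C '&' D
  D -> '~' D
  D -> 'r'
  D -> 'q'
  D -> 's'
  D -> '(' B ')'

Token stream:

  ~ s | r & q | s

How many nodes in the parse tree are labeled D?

5

[B [B [B [C [D ~ [D s]]]] | [C [C [D r]] & [D q]]] | [C [D s]]]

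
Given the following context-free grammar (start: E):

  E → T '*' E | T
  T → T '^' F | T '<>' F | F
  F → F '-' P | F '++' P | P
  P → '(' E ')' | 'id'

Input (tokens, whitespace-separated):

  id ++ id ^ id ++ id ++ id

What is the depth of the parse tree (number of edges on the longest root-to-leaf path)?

[E [T [T [F [F [P id]] ++ [P id]]] ^ [F [F [F [P id]] ++ [P id]] ++ [P id]]]]

6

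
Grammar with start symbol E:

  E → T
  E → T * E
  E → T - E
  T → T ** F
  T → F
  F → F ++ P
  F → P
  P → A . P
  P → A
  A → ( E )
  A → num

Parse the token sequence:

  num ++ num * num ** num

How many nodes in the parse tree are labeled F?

[E [T [F [F [P [A num]]] ++ [P [A num]]]] * [E [T [T [F [P [A num]]]] ** [F [P [A num]]]]]]

4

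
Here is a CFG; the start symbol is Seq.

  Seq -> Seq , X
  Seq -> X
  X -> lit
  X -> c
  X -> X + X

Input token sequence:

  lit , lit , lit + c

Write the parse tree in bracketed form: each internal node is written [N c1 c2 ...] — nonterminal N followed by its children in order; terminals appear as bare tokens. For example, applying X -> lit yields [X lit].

Seq
Seq , X
Seq , X , X
X , X , X
lit , X , X
lit , lit , X
lit , lit , X + X
lit , lit , lit + X
lit , lit , lit + c

[Seq [Seq [Seq [X lit]] , [X lit]] , [X [X lit] + [X c]]]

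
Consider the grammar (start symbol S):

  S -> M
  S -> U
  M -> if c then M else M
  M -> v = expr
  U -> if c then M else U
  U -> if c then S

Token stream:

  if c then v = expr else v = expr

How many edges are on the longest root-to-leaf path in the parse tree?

3

[S [M if c then [M v = expr] else [M v = expr]]]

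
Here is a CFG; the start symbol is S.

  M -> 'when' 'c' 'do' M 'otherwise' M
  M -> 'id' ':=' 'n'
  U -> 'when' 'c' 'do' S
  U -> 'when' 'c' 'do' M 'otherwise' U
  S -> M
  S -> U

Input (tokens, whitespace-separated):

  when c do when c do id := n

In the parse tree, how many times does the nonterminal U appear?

[S [U when c do [S [U when c do [S [M id := n]]]]]]

2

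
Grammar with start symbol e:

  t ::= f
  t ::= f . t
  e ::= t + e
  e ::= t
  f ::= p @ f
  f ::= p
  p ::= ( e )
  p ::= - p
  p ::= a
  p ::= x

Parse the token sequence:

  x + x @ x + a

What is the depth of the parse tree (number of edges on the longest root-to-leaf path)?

[e [t [f [p x]]] + [e [t [f [p x] @ [f [p x]]]] + [e [t [f [p a]]]]]]

6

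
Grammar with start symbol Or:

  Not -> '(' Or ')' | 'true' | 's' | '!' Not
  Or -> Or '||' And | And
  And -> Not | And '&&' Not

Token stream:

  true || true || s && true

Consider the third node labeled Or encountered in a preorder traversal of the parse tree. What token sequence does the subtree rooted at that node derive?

[Or [Or [Or [And [Not true]]] || [And [Not true]]] || [And [And [Not s]] && [Not true]]]

true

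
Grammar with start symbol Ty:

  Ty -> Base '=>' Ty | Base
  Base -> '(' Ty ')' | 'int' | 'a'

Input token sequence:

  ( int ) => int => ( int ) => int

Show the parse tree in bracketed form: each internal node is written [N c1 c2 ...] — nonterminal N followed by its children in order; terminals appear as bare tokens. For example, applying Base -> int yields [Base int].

Ty
Base => Ty
( Ty ) => Ty
( Base ) => Ty
( int ) => Ty
( int ) => Base => Ty
( int ) => int => Ty
( int ) => int => Base => Ty
( int ) => int => ( Ty ) => Ty
( int ) => int => ( Base ) => Ty
( int ) => int => ( int ) => Ty
( int ) => int => ( int ) => Base
( int ) => int => ( int ) => int

[Ty [Base ( [Ty [Base int]] )] => [Ty [Base int] => [Ty [Base ( [Ty [Base int]] )] => [Ty [Base int]]]]]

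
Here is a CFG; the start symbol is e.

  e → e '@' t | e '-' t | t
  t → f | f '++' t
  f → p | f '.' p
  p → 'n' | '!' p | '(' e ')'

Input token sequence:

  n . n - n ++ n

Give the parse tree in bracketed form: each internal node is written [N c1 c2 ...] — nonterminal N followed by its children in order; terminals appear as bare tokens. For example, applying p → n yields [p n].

[e [e [t [f [f [p n]] . [p n]]]] - [t [f [p n]] ++ [t [f [p n]]]]]

e
e - t
t - t
f - t
f . p - t
p . p - t
n . p - t
n . n - t
n . n - f ++ t
n . n - p ++ t
n . n - n ++ t
n . n - n ++ f
n . n - n ++ p
n . n - n ++ n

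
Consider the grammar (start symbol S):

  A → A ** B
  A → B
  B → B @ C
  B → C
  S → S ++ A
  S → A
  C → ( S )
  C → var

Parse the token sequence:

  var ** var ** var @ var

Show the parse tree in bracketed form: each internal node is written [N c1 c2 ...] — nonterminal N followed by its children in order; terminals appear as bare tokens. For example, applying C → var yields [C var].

S
A
A ** B
A ** B ** B
B ** B ** B
C ** B ** B
var ** B ** B
var ** C ** B
var ** var ** B
var ** var ** B @ C
var ** var ** C @ C
var ** var ** var @ C
var ** var ** var @ var

[S [A [A [A [B [C var]]] ** [B [C var]]] ** [B [B [C var]] @ [C var]]]]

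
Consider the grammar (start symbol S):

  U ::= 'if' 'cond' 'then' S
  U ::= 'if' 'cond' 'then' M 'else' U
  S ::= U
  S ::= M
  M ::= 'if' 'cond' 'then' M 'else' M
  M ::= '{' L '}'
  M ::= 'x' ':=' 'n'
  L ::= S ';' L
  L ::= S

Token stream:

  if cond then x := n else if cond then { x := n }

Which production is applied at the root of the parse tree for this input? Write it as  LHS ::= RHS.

S ::= U

[S [U if cond then [M x := n] else [U if cond then [S [M { [L [S [M x := n]]] }]]]]]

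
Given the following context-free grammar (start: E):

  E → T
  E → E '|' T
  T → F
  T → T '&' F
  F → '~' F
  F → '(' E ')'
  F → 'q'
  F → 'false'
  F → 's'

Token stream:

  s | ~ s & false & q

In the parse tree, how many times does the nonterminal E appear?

[E [E [T [F s]]] | [T [T [T [F ~ [F s]]] & [F false]] & [F q]]]

2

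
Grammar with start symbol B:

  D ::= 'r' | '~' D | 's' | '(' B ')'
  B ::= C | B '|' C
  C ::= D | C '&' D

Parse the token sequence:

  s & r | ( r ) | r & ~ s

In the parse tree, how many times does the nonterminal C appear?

[B [B [B [C [C [D s]] & [D r]]] | [C [D ( [B [C [D r]]] )]]] | [C [C [D r]] & [D ~ [D s]]]]

6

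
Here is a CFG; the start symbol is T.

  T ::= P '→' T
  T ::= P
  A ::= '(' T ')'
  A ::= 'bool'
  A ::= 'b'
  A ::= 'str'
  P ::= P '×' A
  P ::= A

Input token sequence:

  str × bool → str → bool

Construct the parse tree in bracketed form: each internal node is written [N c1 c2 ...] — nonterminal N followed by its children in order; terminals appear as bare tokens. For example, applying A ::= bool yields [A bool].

T
P → T
P × A → T
A × A → T
str × A → T
str × bool → T
str × bool → P → T
str × bool → A → T
str × bool → str → T
str × bool → str → P
str × bool → str → A
str × bool → str → bool

[T [P [P [A str]] × [A bool]] → [T [P [A str]] → [T [P [A bool]]]]]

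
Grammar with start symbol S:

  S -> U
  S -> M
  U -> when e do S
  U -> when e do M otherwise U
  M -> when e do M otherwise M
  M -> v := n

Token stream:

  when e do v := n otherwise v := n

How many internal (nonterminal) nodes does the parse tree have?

[S [M when e do [M v := n] otherwise [M v := n]]]

4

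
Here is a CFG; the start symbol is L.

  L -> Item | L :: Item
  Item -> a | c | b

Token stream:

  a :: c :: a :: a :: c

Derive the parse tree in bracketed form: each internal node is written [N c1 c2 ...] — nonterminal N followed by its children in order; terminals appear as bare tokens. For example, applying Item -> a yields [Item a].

L
L :: Item
L :: Item :: Item
L :: Item :: Item :: Item
L :: Item :: Item :: Item :: Item
Item :: Item :: Item :: Item :: Item
a :: Item :: Item :: Item :: Item
a :: c :: Item :: Item :: Item
a :: c :: a :: Item :: Item
a :: c :: a :: a :: Item
a :: c :: a :: a :: c

[L [L [L [L [L [Item a]] :: [Item c]] :: [Item a]] :: [Item a]] :: [Item c]]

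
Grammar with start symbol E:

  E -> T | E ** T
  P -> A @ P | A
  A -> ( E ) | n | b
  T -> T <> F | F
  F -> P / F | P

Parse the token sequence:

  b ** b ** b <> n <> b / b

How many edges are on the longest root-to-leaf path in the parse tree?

7

[E [E [E [T [F [P [A b]]]]] ** [T [F [P [A b]]]]] ** [T [T [T [F [P [A b]]]] <> [F [P [A n]]]] <> [F [P [A b]] / [F [P [A b]]]]]]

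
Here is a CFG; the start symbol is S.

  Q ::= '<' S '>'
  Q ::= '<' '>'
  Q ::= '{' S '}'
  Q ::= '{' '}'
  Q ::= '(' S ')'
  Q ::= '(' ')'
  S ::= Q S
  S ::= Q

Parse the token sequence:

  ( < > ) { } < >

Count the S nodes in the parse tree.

[S [Q ( [S [Q < >]] )] [S [Q { }] [S [Q < >]]]]

4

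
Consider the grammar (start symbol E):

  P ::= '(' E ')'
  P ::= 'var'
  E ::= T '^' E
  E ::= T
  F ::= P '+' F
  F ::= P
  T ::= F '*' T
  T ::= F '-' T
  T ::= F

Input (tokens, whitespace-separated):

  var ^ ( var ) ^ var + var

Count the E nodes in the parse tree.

4

[E [T [F [P var]]] ^ [E [T [F [P ( [E [T [F [P var]]]] )]]] ^ [E [T [F [P var] + [F [P var]]]]]]]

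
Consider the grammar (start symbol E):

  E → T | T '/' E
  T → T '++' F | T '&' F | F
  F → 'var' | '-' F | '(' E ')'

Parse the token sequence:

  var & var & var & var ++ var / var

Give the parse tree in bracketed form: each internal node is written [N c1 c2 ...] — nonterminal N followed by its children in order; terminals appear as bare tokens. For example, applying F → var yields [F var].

E
T / E
T ++ F / E
T & F ++ F / E
T & F & F ++ F / E
T & F & F & F ++ F / E
F & F & F & F ++ F / E
var & F & F & F ++ F / E
var & var & F & F ++ F / E
var & var & var & F ++ F / E
var & var & var & var ++ F / E
var & var & var & var ++ var / E
var & var & var & var ++ var / T
var & var & var & var ++ var / F
var & var & var & var ++ var / var

[E [T [T [T [T [T [F var]] & [F var]] & [F var]] & [F var]] ++ [F var]] / [E [T [F var]]]]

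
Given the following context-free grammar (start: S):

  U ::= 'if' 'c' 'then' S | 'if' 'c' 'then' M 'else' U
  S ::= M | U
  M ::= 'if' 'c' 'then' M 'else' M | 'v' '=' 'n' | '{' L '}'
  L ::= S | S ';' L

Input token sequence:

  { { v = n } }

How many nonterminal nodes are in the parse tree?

[S [M { [L [S [M { [L [S [M v = n]]] }]]] }]]

8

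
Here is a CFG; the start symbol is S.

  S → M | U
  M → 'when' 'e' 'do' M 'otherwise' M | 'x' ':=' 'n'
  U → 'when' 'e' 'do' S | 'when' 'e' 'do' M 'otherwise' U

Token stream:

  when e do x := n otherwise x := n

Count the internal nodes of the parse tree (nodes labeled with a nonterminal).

[S [M when e do [M x := n] otherwise [M x := n]]]

4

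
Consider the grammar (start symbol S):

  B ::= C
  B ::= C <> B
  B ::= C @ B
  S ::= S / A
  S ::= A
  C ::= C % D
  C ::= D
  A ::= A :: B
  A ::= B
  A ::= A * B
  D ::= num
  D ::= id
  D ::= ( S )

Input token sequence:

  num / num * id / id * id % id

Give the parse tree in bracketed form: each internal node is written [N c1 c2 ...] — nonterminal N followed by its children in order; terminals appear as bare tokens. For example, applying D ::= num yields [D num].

[S [S [S [A [B [C [D num]]]]] / [A [A [B [C [D num]]]] * [B [C [D id]]]]] / [A [A [B [C [D id]]]] * [B [C [C [D id]] % [D id]]]]]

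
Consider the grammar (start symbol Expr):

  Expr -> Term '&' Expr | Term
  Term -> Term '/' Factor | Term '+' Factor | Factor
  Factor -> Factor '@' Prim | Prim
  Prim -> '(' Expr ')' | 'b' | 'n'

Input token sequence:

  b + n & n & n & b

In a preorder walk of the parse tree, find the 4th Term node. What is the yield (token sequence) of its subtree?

n

[Expr [Term [Term [Factor [Prim b]]] + [Factor [Prim n]]] & [Expr [Term [Factor [Prim n]]] & [Expr [Term [Factor [Prim n]]] & [Expr [Term [Factor [Prim b]]]]]]]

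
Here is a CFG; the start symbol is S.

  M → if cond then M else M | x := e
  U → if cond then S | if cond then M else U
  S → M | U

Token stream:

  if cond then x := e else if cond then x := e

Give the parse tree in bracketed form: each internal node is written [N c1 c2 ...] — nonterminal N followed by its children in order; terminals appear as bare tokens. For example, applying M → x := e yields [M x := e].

[S [U if cond then [M x := e] else [U if cond then [S [M x := e]]]]]

S
U
if cond then M else U
if cond then x := e else U
if cond then x := e else if cond then S
if cond then x := e else if cond then M
if cond then x := e else if cond then x := e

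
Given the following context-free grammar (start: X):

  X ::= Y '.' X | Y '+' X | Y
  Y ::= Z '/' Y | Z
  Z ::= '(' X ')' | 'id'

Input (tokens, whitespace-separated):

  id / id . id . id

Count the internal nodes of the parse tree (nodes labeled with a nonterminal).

[X [Y [Z id] / [Y [Z id]]] . [X [Y [Z id]] . [X [Y [Z id]]]]]

11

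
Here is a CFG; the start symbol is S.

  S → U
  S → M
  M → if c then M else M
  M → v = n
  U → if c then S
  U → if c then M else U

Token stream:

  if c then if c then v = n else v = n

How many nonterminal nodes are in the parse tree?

6

[S [U if c then [S [M if c then [M v = n] else [M v = n]]]]]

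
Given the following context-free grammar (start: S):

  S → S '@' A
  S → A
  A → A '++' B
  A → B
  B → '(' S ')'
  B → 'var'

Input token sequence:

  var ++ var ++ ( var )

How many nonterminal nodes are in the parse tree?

[S [A [A [A [B var]] ++ [B var]] ++ [B ( [S [A [B var]]] )]]]

10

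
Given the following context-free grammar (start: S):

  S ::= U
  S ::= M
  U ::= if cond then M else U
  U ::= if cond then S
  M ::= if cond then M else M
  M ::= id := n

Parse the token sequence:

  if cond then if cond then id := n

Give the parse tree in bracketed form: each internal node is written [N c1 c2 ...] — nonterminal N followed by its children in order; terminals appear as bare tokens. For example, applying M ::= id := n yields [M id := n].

S
U
if cond then S
if cond then U
if cond then if cond then S
if cond then if cond then M
if cond then if cond then id := n

[S [U if cond then [S [U if cond then [S [M id := n]]]]]]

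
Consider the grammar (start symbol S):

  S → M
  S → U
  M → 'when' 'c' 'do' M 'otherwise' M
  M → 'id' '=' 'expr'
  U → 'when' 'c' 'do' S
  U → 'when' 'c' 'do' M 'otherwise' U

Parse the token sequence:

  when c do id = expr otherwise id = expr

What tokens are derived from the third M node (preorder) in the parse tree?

id = expr

[S [M when c do [M id = expr] otherwise [M id = expr]]]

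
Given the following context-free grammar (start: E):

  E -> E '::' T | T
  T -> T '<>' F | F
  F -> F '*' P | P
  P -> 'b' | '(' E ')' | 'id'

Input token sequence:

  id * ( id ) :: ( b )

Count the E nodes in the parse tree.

4

[E [E [T [F [F [P id]] * [P ( [E [T [F [P id]]]] )]]]] :: [T [F [P ( [E [T [F [P b]]]] )]]]]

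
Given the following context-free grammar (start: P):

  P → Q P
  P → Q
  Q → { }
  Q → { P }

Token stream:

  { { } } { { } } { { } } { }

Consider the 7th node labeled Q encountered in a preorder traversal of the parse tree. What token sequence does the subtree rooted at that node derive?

{ }

[P [Q { [P [Q { }]] }] [P [Q { [P [Q { }]] }] [P [Q { [P [Q { }]] }] [P [Q { }]]]]]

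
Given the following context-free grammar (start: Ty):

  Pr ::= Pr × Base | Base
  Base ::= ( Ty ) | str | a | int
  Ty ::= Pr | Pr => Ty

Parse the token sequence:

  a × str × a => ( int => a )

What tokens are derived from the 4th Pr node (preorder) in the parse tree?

[Ty [Pr [Pr [Pr [Base a]] × [Base str]] × [Base a]] => [Ty [Pr [Base ( [Ty [Pr [Base int]] => [Ty [Pr [Base a]]]] )]]]]

( int => a )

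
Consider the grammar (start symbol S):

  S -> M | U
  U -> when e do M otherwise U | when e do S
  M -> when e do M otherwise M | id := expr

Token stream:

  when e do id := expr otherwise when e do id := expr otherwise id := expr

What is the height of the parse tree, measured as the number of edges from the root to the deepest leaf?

[S [M when e do [M id := expr] otherwise [M when e do [M id := expr] otherwise [M id := expr]]]]

4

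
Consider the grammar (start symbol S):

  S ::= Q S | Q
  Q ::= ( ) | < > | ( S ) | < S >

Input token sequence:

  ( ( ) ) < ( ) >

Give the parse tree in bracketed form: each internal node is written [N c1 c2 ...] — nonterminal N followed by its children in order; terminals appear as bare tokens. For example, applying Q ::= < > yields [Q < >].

S
Q S
( S ) S
( Q ) S
( ( ) ) S
( ( ) ) Q
( ( ) ) < S >
( ( ) ) < Q >
( ( ) ) < ( ) >

[S [Q ( [S [Q ( )]] )] [S [Q < [S [Q ( )]] >]]]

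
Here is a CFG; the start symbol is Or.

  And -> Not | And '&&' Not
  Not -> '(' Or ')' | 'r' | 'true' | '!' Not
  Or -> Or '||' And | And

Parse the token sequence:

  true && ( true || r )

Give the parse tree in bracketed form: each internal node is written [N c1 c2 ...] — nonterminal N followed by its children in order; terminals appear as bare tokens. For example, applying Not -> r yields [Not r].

[Or [And [And [Not true]] && [Not ( [Or [Or [And [Not true]]] || [And [Not r]]] )]]]

Or
And
And && Not
Not && Not
true && Not
true && ( Or )
true && ( Or || And )
true && ( And || And )
true && ( Not || And )
true && ( true || And )
true && ( true || Not )
true && ( true || r )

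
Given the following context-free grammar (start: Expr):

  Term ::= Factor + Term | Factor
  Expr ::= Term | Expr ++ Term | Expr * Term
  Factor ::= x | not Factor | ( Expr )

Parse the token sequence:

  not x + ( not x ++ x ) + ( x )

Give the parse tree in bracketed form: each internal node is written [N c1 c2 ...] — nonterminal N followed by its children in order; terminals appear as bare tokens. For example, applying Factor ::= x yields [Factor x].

Expr
Term
Factor + Term
not Factor + Term
not x + Term
not x + Factor + Term
not x + ( Expr ) + Term
not x + ( Expr ++ Term ) + Term
not x + ( Term ++ Term ) + Term
not x + ( Factor ++ Term ) + Term
not x + ( not Factor ++ Term ) + Term
not x + ( not x ++ Term ) + Term
not x + ( not x ++ Factor ) + Term
not x + ( not x ++ x ) + Term
not x + ( not x ++ x ) + Factor
not x + ( not x ++ x ) + ( Expr )
not x + ( not x ++ x ) + ( Term )
not x + ( not x ++ x ) + ( Factor )
not x + ( not x ++ x ) + ( x )

[Expr [Term [Factor not [Factor x]] + [Term [Factor ( [Expr [Expr [Term [Factor not [Factor x]]]] ++ [Term [Factor x]]] )] + [Term [Factor ( [Expr [Term [Factor x]]] )]]]]]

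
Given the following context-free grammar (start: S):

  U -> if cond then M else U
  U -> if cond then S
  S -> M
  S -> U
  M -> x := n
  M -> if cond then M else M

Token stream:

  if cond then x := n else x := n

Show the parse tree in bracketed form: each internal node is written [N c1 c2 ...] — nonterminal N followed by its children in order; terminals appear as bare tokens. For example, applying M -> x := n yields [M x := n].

[S [M if cond then [M x := n] else [M x := n]]]

S
M
if cond then M else M
if cond then x := n else M
if cond then x := n else x := n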